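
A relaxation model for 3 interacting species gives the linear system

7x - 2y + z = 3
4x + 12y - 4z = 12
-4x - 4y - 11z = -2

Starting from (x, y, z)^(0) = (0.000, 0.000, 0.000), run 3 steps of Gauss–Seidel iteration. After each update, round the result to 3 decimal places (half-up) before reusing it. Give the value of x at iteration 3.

0.665

Iteration 1:
  x = (3 - (-2)·0.000 - (1)·0.000) / (7) = 0.429
  y = (12 - (4)·0.429 - (-4)·0.000) / (12) = 0.857
  z = (-2 - (-4)·0.429 - (-4)·0.857) / (-11) = -0.286
Iteration 2:
  x = (3 - (-2)·0.857 - (1)·-0.286) / (7) = 0.714
  y = (12 - (4)·0.714 - (-4)·-0.286) / (12) = 0.667
  z = (-2 - (-4)·0.714 - (-4)·0.667) / (-11) = -0.320
Iteration 3:
  x = (3 - (-2)·0.667 - (1)·-0.320) / (7) = 0.665
  y = (12 - (4)·0.665 - (-4)·-0.320) / (12) = 0.672
  z = (-2 - (-4)·0.665 - (-4)·0.672) / (-11) = -0.304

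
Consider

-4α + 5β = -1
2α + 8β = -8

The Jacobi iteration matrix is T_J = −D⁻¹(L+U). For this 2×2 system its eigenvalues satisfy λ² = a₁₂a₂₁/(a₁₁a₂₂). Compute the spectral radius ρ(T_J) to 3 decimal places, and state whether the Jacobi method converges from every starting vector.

a₁₂a₂₁/(a₁₁a₂₂) = (5)·(2) / ((-4)·(8)) = -0.312500
ρ = √|-0.312500| = √0.312500 = 0.559
ρ < 1, so Jacobi converges

0.559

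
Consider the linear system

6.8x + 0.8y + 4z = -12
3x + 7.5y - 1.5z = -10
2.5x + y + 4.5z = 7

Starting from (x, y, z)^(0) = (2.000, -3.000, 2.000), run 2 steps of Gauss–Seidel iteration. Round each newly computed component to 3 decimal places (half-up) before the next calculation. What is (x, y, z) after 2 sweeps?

Iteration 1:
  x = (-12 - (0.8)·-3.000 - (4)·2.000) / (6.8) = -2.588
  y = (-10 - (3)·-2.588 - (-1.5)·2.000) / (7.5) = 0.102
  z = (7 - (2.5)·-2.588 - (1)·0.102) / (4.5) = 2.971
Iteration 2:
  x = (-12 - (0.8)·0.102 - (4)·2.971) / (6.8) = -3.524
  y = (-10 - (3)·-3.524 - (-1.5)·2.971) / (7.5) = 0.670
  z = (7 - (2.5)·-3.524 - (1)·0.670) / (4.5) = 3.364

(-3.524, 0.670, 3.364)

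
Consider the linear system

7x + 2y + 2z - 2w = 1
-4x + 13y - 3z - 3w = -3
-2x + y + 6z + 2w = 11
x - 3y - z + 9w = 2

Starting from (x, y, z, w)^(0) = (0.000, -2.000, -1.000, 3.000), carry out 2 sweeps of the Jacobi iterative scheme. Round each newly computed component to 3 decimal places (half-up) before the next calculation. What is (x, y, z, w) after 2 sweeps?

(-0.415, 0.482, 2.599, 0.223)

Iteration 1:
  x = (1 - (2)·-2.000 - (2)·-1.000 - (-2)·3.000) / (7) = 1.857
  y = (-3 - (-4)·0.000 - (-3)·-1.000 - (-3)·3.000) / (13) = 0.231
  z = (11 - (-2)·0.000 - (1)·-2.000 - (2)·3.000) / (6) = 1.167
  w = (2 - (1)·0.000 - (-3)·-2.000 - (-1)·-1.000) / (9) = -0.556
Iteration 2:
  x = (1 - (2)·0.231 - (2)·1.167 - (-2)·-0.556) / (7) = -0.415
  y = (-3 - (-4)·1.857 - (-3)·1.167 - (-3)·-0.556) / (13) = 0.482
  z = (11 - (-2)·1.857 - (1)·0.231 - (2)·-0.556) / (6) = 2.599
  w = (2 - (1)·1.857 - (-3)·0.231 - (-1)·1.167) / (9) = 0.223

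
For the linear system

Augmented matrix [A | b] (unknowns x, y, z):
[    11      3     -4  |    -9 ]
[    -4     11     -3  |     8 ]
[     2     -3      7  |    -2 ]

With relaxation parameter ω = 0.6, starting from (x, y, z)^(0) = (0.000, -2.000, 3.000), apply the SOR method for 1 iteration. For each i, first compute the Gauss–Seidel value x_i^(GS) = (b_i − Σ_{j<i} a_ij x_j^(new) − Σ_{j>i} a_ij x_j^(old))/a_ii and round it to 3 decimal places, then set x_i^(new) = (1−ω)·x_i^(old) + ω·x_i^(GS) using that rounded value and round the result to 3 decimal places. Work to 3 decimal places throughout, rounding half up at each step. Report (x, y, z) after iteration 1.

(0.491, 0.234, 1.004)

Iteration 1:
  x: GS value = (-9 - (3)·-2.000 - (-4)·3.000) / (11) = 0.818;  x ← (1−ω)·0.000 + ω·0.818 = 0.491
  y: GS value = (8 - (-4)·0.491 - (-3)·3.000) / (11) = 1.724;  y ← (1−ω)·-2.000 + ω·1.724 = 0.234
  z: GS value = (-2 - (2)·0.491 - (-3)·0.234) / (7) = -0.326;  z ← (1−ω)·3.000 + ω·-0.326 = 1.004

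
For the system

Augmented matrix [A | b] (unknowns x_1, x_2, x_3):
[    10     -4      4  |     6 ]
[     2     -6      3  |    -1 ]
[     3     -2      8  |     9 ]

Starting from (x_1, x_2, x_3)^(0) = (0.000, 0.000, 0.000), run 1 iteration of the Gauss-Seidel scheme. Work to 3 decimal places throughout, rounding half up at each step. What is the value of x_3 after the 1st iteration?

Iteration 1:
  x_1 = (6 - (-4)·0.000 - (4)·0.000) / (10) = 0.600
  x_2 = (-1 - (2)·0.600 - (3)·0.000) / (-6) = 0.367
  x_3 = (9 - (3)·0.600 - (-2)·0.367) / (8) = 0.992

0.992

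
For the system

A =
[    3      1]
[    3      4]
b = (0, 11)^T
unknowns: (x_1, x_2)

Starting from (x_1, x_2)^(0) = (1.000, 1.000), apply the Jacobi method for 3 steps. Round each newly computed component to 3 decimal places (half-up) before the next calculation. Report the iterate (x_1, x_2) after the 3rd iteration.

(-1.000, 3.250)

Iteration 1:
  x_1 = (0 - (1)·1.000) / (3) = -0.333
  x_2 = (11 - (3)·1.000) / (4) = 2.000
Iteration 2:
  x_1 = (0 - (1)·2.000) / (3) = -0.667
  x_2 = (11 - (3)·-0.333) / (4) = 3.000
Iteration 3:
  x_1 = (0 - (1)·3.000) / (3) = -1.000
  x_2 = (11 - (3)·-0.667) / (4) = 3.250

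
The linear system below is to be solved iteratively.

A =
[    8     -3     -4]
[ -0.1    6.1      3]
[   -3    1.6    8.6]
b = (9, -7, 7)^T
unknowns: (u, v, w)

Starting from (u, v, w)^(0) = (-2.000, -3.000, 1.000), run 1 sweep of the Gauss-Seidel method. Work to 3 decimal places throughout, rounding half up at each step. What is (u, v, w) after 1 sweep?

(0.500, -1.631, 1.292)

Iteration 1:
  u = (9 - (-3)·-3.000 - (-4)·1.000) / (8) = 0.500
  v = (-7 - (-0.1)·0.500 - (3)·1.000) / (6.1) = -1.631
  w = (7 - (-3)·0.500 - (1.6)·-1.631) / (8.6) = 1.292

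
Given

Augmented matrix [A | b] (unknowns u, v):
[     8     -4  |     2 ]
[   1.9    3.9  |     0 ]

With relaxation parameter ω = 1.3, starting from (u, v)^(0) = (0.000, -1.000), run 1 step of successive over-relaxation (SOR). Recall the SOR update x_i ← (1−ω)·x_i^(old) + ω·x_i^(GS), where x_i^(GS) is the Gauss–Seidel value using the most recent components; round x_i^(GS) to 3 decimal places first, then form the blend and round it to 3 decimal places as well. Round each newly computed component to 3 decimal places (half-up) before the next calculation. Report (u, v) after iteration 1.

(-0.325, 0.505)

Iteration 1:
  u: GS value = (2 - (-4)·-1.000) / (8) = -0.250;  u ← (1−ω)·0.000 + ω·-0.250 = -0.325
  v: GS value = (0 - (1.9)·-0.325) / (3.9) = 0.158;  v ← (1−ω)·-1.000 + ω·0.158 = 0.505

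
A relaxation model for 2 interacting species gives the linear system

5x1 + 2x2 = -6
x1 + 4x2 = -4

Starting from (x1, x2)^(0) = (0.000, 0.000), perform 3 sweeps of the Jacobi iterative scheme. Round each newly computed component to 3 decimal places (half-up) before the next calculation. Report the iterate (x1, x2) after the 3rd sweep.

Iteration 1:
  x1 = (-6 - (2)·0.000) / (5) = -1.200
  x2 = (-4 - (1)·0.000) / (4) = -1.000
Iteration 2:
  x1 = (-6 - (2)·-1.000) / (5) = -0.800
  x2 = (-4 - (1)·-1.200) / (4) = -0.700
Iteration 3:
  x1 = (-6 - (2)·-0.700) / (5) = -0.920
  x2 = (-4 - (1)·-0.800) / (4) = -0.800

(-0.920, -0.800)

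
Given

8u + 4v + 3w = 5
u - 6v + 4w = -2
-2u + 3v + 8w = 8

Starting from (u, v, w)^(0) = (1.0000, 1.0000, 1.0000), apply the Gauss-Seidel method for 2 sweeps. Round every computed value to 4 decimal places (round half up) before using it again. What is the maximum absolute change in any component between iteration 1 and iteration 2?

Iteration 1:
  u = (5 - (4)·1.0000 - (3)·1.0000) / (8) = -0.2500
  v = (-2 - (1)·-0.2500 - (4)·1.0000) / (-6) = 0.9583
  w = (8 - (-2)·-0.2500 - (3)·0.9583) / (8) = 0.5781
Iteration 2:
  u = (5 - (4)·0.9583 - (3)·0.5781) / (8) = -0.0709
  v = (-2 - (1)·-0.0709 - (4)·0.5781) / (-6) = 0.7069
  w = (8 - (-2)·-0.0709 - (3)·0.7069) / (8) = 0.7172
Change: (0.1791, -0.2514, 0.1391) → max |·| = 0.2514

0.2514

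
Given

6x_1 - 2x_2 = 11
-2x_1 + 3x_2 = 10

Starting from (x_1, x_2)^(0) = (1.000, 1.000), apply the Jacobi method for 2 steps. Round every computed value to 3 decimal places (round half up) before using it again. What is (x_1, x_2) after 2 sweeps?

(3.167, 4.778)

Iteration 1:
  x_1 = (11 - (-2)·1.000) / (6) = 2.167
  x_2 = (10 - (-2)·1.000) / (3) = 4.000
Iteration 2:
  x_1 = (11 - (-2)·4.000) / (6) = 3.167
  x_2 = (10 - (-2)·2.167) / (3) = 4.778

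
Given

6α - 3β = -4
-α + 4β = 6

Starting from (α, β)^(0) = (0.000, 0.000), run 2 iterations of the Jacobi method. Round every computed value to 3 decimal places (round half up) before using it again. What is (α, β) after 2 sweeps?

Iteration 1:
  α = (-4 - (-3)·0.000) / (6) = -0.667
  β = (6 - (-1)·0.000) / (4) = 1.500
Iteration 2:
  α = (-4 - (-3)·1.500) / (6) = 0.083
  β = (6 - (-1)·-0.667) / (4) = 1.333

(0.083, 1.333)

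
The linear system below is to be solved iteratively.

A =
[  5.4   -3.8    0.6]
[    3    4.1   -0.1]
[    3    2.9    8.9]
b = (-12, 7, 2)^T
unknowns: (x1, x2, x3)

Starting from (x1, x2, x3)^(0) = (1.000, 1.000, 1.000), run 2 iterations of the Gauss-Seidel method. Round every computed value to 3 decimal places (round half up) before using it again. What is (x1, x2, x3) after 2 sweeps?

Iteration 1:
  x1 = (-12 - (-3.8)·1.000 - (0.6)·1.000) / (5.4) = -1.630
  x2 = (7 - (3)·-1.630 - (-0.1)·1.000) / (4.1) = 2.924
  x3 = (2 - (3)·-1.630 - (2.9)·2.924) / (8.9) = -0.179
Iteration 2:
  x1 = (-12 - (-3.8)·2.924 - (0.6)·-0.179) / (5.4) = -0.145
  x2 = (7 - (3)·-0.145 - (-0.1)·-0.179) / (4.1) = 1.809
  x3 = (2 - (3)·-0.145 - (2.9)·1.809) / (8.9) = -0.316

(-0.145, 1.809, -0.316)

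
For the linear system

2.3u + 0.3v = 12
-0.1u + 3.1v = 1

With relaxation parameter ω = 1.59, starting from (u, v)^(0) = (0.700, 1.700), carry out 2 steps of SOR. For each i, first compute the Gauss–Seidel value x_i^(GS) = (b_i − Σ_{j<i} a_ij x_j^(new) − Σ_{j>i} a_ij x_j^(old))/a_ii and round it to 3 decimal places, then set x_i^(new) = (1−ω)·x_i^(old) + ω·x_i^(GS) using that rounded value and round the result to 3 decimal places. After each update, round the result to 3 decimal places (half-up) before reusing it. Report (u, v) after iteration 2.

(3.874, 0.773)

Iteration 1:
  u: GS value = (12 - (0.3)·1.700) / (2.3) = 4.996;  u ← (1−ω)·0.700 + ω·4.996 = 7.531
  v: GS value = (1 - (-0.1)·7.531) / (3.1) = 0.566;  v ← (1−ω)·1.700 + ω·0.566 = -0.103
Iteration 2:
  u: GS value = (12 - (0.3)·-0.103) / (2.3) = 5.231;  u ← (1−ω)·7.531 + ω·5.231 = 3.874
  v: GS value = (1 - (-0.1)·3.874) / (3.1) = 0.448;  v ← (1−ω)·-0.103 + ω·0.448 = 0.773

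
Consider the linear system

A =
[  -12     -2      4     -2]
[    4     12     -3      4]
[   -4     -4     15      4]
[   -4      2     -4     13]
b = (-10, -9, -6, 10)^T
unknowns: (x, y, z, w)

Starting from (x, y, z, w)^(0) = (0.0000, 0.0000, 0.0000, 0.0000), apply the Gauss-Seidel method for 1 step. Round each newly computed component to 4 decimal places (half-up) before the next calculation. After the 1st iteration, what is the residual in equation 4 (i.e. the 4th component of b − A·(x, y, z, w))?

Iteration 1:
  x = (-10 - (-2)·0.0000 - (4)·0.0000 - (-2)·0.0000) / (-12) = 0.8333
  y = (-9 - (4)·0.8333 - (-3)·0.0000 - (4)·0.0000) / (12) = -1.0278
  z = (-6 - (-4)·0.8333 - (-4)·-1.0278 - (4)·0.0000) / (15) = -0.4519
  w = (10 - (-4)·0.8333 - (2)·-1.0278 - (-4)·-0.4519) / (13) = 1.0447
Residual b − A·x = (1.8410, -5.5341, -4.1783, 0.0001)

0.0001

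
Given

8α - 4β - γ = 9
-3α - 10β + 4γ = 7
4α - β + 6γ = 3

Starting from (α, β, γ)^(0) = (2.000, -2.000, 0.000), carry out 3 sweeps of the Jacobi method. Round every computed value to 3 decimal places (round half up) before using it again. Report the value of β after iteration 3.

Iteration 1:
  α = (9 - (-4)·-2.000 - (-1)·0.000) / (8) = 0.125
  β = (7 - (-3)·2.000 - (4)·0.000) / (-10) = -1.300
  γ = (3 - (4)·2.000 - (-1)·-2.000) / (6) = -1.167
Iteration 2:
  α = (9 - (-4)·-1.300 - (-1)·-1.167) / (8) = 0.329
  β = (7 - (-3)·0.125 - (4)·-1.167) / (-10) = -1.204
  γ = (3 - (4)·0.125 - (-1)·-1.300) / (6) = 0.200
Iteration 3:
  α = (9 - (-4)·-1.204 - (-1)·0.200) / (8) = 0.548
  β = (7 - (-3)·0.329 - (4)·0.200) / (-10) = -0.719
  γ = (3 - (4)·0.329 - (-1)·-1.204) / (6) = 0.080

-0.719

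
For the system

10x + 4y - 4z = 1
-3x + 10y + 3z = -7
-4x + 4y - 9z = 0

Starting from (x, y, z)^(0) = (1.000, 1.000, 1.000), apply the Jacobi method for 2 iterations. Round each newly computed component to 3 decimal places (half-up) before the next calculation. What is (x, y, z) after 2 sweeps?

Iteration 1:
  x = (1 - (4)·1.000 - (-4)·1.000) / (10) = 0.100
  y = (-7 - (-3)·1.000 - (3)·1.000) / (10) = -0.700
  z = (0 - (-4)·1.000 - (4)·1.000) / (-9) = 0.000
Iteration 2:
  x = (1 - (4)·-0.700 - (-4)·0.000) / (10) = 0.380
  y = (-7 - (-3)·0.100 - (3)·0.000) / (10) = -0.670
  z = (0 - (-4)·0.100 - (4)·-0.700) / (-9) = -0.356

(0.380, -0.670, -0.356)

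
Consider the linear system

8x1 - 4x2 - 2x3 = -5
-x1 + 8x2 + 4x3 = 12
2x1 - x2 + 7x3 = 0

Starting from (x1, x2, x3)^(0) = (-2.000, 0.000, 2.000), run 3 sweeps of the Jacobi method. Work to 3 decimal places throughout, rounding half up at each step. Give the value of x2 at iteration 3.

1.420

Iteration 1:
  x1 = (-5 - (-4)·0.000 - (-2)·2.000) / (8) = -0.125
  x2 = (12 - (-1)·-2.000 - (4)·2.000) / (8) = 0.250
  x3 = (0 - (2)·-2.000 - (-1)·0.000) / (7) = 0.571
Iteration 2:
  x1 = (-5 - (-4)·0.250 - (-2)·0.571) / (8) = -0.357
  x2 = (12 - (-1)·-0.125 - (4)·0.571) / (8) = 1.199
  x3 = (0 - (2)·-0.125 - (-1)·0.250) / (7) = 0.071
Iteration 3:
  x1 = (-5 - (-4)·1.199 - (-2)·0.071) / (8) = -0.008
  x2 = (12 - (-1)·-0.357 - (4)·0.071) / (8) = 1.420
  x3 = (0 - (2)·-0.357 - (-1)·1.199) / (7) = 0.273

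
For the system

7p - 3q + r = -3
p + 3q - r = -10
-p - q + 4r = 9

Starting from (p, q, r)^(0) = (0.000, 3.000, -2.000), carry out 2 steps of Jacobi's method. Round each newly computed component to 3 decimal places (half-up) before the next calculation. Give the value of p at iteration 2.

Iteration 1:
  p = (-3 - (-3)·3.000 - (1)·-2.000) / (7) = 1.143
  q = (-10 - (1)·0.000 - (-1)·-2.000) / (3) = -4.000
  r = (9 - (-1)·0.000 - (-1)·3.000) / (4) = 3.000
Iteration 2:
  p = (-3 - (-3)·-4.000 - (1)·3.000) / (7) = -2.571
  q = (-10 - (1)·1.143 - (-1)·3.000) / (3) = -2.714
  r = (9 - (-1)·1.143 - (-1)·-4.000) / (4) = 1.536

-2.571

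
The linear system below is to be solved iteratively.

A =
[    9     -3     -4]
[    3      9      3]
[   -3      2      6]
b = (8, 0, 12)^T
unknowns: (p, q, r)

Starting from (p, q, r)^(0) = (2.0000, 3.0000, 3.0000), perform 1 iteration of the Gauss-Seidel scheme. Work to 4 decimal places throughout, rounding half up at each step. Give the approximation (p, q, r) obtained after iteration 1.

Iteration 1:
  p = (8 - (-3)·3.0000 - (-4)·3.0000) / (9) = 3.2222
  q = (0 - (3)·3.2222 - (3)·3.0000) / (9) = -2.0741
  r = (12 - (-3)·3.2222 - (2)·-2.0741) / (6) = 4.3025

(3.2222, -2.0741, 4.3025)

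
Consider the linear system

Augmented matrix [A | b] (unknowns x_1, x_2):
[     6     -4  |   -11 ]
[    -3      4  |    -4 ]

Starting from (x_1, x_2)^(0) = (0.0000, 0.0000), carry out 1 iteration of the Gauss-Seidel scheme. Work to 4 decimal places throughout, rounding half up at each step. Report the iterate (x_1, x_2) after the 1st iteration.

Iteration 1:
  x_1 = (-11 - (-4)·0.0000) / (6) = -1.8333
  x_2 = (-4 - (-3)·-1.8333) / (4) = -2.3750

(-1.8333, -2.3750)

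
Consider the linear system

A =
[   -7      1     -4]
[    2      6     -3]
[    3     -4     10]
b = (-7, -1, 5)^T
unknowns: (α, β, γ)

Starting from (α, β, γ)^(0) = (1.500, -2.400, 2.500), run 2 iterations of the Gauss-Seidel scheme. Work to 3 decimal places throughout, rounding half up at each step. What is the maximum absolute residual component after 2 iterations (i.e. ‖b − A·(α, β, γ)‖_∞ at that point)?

Iteration 1:
  α = (-7 - (1)·-2.400 - (-4)·2.500) / (-7) = -0.771
  β = (-1 - (2)·-0.771 - (-3)·2.500) / (6) = 1.340
  γ = (5 - (3)·-0.771 - (-4)·1.340) / (10) = 1.267
Iteration 2:
  α = (-7 - (1)·1.340 - (-4)·1.267) / (-7) = 0.467
  β = (-1 - (2)·0.467 - (-3)·1.267) / (6) = 0.311
  γ = (5 - (3)·0.467 - (-4)·0.311) / (10) = 0.484
Residual b − A·x = (-2.106, -2.348, 0.003); ∞-norm = 2.348

2.348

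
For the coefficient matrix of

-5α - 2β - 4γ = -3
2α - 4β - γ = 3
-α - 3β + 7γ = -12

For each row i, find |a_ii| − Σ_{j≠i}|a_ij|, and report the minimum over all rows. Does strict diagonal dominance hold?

-1

row 1: |-5| − (2+4) = -1
row 2: |-4| − (2+1) = 1
row 3: |7| − (1+3) = 3
minimum over rows = -1 → not strictly diagonally dominant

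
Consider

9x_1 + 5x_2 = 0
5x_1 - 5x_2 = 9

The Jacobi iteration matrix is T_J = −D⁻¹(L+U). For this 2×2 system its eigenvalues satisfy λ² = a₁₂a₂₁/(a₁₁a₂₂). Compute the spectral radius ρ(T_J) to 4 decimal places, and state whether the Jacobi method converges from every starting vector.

0.7454

a₁₂a₂₁/(a₁₁a₂₂) = (5)·(5) / ((9)·(-5)) = -0.555556
ρ = √|-0.555556| = √0.555556 = 0.7454
ρ < 1, so Jacobi converges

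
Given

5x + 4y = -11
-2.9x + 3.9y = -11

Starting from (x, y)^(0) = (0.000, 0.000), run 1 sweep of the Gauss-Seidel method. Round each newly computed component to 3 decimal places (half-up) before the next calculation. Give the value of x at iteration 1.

-2.200

Iteration 1:
  x = (-11 - (4)·0.000) / (5) = -2.200
  y = (-11 - (-2.9)·-2.200) / (3.9) = -4.456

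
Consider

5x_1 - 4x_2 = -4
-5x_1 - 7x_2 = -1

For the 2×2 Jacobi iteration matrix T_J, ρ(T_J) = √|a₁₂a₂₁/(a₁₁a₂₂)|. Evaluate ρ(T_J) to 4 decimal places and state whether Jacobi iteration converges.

a₁₂a₂₁/(a₁₁a₂₂) = (-4)·(-5) / ((5)·(-7)) = -0.571429
ρ = √|-0.571429| = √0.571429 = 0.7559
ρ < 1, so Jacobi converges

0.7559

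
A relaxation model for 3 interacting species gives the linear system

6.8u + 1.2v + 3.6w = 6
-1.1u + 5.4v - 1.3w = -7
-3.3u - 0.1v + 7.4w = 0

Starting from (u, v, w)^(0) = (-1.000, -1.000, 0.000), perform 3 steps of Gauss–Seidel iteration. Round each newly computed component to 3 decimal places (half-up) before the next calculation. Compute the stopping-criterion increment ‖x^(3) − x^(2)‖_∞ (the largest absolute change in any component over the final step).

Iteration 1:
  u = (6 - (1.2)·-1.000 - (3.6)·0.000) / (6.8) = 1.059
  v = (-7 - (-1.1)·1.059 - (-1.3)·0.000) / (5.4) = -1.081
  w = (0 - (-3.3)·1.059 - (-0.1)·-1.081) / (7.4) = 0.458
Iteration 2:
  u = (6 - (1.2)·-1.081 - (3.6)·0.458) / (6.8) = 0.831
  v = (-7 - (-1.1)·0.831 - (-1.3)·0.458) / (5.4) = -1.017
  w = (0 - (-3.3)·0.831 - (-0.1)·-1.017) / (7.4) = 0.357
Iteration 3:
  u = (6 - (1.2)·-1.017 - (3.6)·0.357) / (6.8) = 0.873
  v = (-7 - (-1.1)·0.873 - (-1.3)·0.357) / (5.4) = -1.033
  w = (0 - (-3.3)·0.873 - (-0.1)·-1.033) / (7.4) = 0.375
Change: (0.042, -0.016, 0.018) → max |·| = 0.042

0.042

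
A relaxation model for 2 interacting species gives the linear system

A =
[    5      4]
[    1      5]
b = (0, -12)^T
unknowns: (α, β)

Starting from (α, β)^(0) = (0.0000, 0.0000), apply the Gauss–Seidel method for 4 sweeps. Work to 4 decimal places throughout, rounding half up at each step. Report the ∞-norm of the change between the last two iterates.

0.0491

Iteration 1:
  α = (0 - (4)·0.0000) / (5) = 0.0000
  β = (-12 - (1)·0.0000) / (5) = -2.4000
Iteration 2:
  α = (0 - (4)·-2.4000) / (5) = 1.9200
  β = (-12 - (1)·1.9200) / (5) = -2.7840
Iteration 3:
  α = (0 - (4)·-2.7840) / (5) = 2.2272
  β = (-12 - (1)·2.2272) / (5) = -2.8454
Iteration 4:
  α = (0 - (4)·-2.8454) / (5) = 2.2763
  β = (-12 - (1)·2.2763) / (5) = -2.8553
Change: (0.0491, -0.0099) → max |·| = 0.0491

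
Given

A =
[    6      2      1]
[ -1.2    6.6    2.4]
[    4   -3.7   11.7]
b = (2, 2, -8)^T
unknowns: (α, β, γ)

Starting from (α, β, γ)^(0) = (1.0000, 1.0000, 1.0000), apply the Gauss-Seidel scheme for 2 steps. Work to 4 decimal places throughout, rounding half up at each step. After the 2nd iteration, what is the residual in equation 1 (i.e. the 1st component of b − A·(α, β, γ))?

Iteration 1:
  α = (2 - (2)·1.0000 - (1)·1.0000) / (6) = -0.1667
  β = (2 - (-1.2)·-0.1667 - (2.4)·1.0000) / (6.6) = -0.0909
  γ = (-8 - (4)·-0.1667 - (-3.7)·-0.0909) / (11.7) = -0.6555
Iteration 2:
  α = (2 - (2)·-0.0909 - (1)·-0.6555) / (6) = 0.4729
  β = (2 - (-1.2)·0.4729 - (2.4)·-0.6555) / (6.6) = 0.6274
  γ = (-8 - (4)·0.4729 - (-3.7)·0.6274) / (11.7) = -0.6470
Residual b − A·x = (-1.4452, -0.0206, -0.0003)

-1.4452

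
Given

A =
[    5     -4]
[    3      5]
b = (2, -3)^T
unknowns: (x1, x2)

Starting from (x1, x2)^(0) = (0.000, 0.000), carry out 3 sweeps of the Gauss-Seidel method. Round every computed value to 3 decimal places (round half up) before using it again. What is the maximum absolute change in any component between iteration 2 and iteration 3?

0.322

Iteration 1:
  x1 = (2 - (-4)·0.000) / (5) = 0.400
  x2 = (-3 - (3)·0.400) / (5) = -0.840
Iteration 2:
  x1 = (2 - (-4)·-0.840) / (5) = -0.272
  x2 = (-3 - (3)·-0.272) / (5) = -0.437
Iteration 3:
  x1 = (2 - (-4)·-0.437) / (5) = 0.050
  x2 = (-3 - (3)·0.050) / (5) = -0.630
Change: (0.322, -0.193) → max |·| = 0.322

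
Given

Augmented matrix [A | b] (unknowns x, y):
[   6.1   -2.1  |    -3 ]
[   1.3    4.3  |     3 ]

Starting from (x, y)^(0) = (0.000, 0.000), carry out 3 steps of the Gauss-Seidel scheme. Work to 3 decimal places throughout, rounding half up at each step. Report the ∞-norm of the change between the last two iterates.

0.030

Iteration 1:
  x = (-3 - (-2.1)·0.000) / (6.1) = -0.492
  y = (3 - (1.3)·-0.492) / (4.3) = 0.846
Iteration 2:
  x = (-3 - (-2.1)·0.846) / (6.1) = -0.201
  y = (3 - (1.3)·-0.201) / (4.3) = 0.758
Iteration 3:
  x = (-3 - (-2.1)·0.758) / (6.1) = -0.231
  y = (3 - (1.3)·-0.231) / (4.3) = 0.768
Change: (-0.030, 0.010) → max |·| = 0.030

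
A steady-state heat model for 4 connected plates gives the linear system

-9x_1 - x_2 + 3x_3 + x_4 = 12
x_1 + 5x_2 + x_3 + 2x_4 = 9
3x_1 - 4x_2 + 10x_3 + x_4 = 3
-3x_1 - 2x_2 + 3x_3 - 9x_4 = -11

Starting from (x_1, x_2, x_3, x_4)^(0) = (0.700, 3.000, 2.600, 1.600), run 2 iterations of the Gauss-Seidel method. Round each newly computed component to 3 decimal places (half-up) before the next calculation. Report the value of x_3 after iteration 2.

Iteration 1:
  x_1 = (12 - (-1)·3.000 - (3)·2.600 - (1)·1.600) / (-9) = -0.622
  x_2 = (9 - (1)·-0.622 - (1)·2.600 - (2)·1.600) / (5) = 0.764
  x_3 = (3 - (3)·-0.622 - (-4)·0.764 - (1)·1.600) / (10) = 0.632
  x_4 = (-11 - (-3)·-0.622 - (-2)·0.764 - (3)·0.632) / (-9) = 1.470
Iteration 2:
  x_1 = (12 - (-1)·0.764 - (3)·0.632 - (1)·1.470) / (-9) = -1.044
  x_2 = (9 - (1)·-1.044 - (1)·0.632 - (2)·1.470) / (5) = 1.294
  x_3 = (3 - (3)·-1.044 - (-4)·1.294 - (1)·1.470) / (10) = 0.984
  x_4 = (-11 - (-3)·-1.044 - (-2)·1.294 - (3)·0.984) / (-9) = 1.611

0.984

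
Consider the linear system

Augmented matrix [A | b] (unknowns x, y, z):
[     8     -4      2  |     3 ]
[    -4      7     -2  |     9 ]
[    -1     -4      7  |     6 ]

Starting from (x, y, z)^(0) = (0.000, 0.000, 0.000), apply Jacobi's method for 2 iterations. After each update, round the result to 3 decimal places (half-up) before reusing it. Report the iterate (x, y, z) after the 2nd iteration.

Iteration 1:
  x = (3 - (-4)·0.000 - (2)·0.000) / (8) = 0.375
  y = (9 - (-4)·0.000 - (-2)·0.000) / (7) = 1.286
  z = (6 - (-1)·0.000 - (-4)·0.000) / (7) = 0.857
Iteration 2:
  x = (3 - (-4)·1.286 - (2)·0.857) / (8) = 0.804
  y = (9 - (-4)·0.375 - (-2)·0.857) / (7) = 1.745
  z = (6 - (-1)·0.375 - (-4)·1.286) / (7) = 1.646

(0.804, 1.745, 1.646)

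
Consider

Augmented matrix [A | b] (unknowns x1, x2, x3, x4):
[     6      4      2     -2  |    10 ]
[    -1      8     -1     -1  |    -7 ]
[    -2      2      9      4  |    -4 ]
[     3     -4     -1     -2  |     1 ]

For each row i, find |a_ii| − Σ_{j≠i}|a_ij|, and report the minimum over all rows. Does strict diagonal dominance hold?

row 1: |6| − (4+2+2) = -2
row 2: |8| − (1+1+1) = 5
row 3: |9| − (2+2+4) = 1
row 4: |-2| − (3+4+1) = -6
minimum over rows = -6 → not strictly diagonally dominant

-6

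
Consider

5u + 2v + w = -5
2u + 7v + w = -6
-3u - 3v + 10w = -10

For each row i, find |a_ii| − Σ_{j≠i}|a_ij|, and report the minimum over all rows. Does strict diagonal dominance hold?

row 1: |5| − (2+1) = 2
row 2: |7| − (2+1) = 4
row 3: |10| − (3+3) = 4
minimum over rows = 2 → strictly diagonally dominant (convergence guaranteed)

2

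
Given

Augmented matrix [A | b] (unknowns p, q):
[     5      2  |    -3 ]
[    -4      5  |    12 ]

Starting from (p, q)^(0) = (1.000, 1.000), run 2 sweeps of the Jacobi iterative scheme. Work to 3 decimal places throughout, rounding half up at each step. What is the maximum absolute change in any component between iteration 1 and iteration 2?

1.600

Iteration 1:
  p = (-3 - (2)·1.000) / (5) = -1.000
  q = (12 - (-4)·1.000) / (5) = 3.200
Iteration 2:
  p = (-3 - (2)·3.200) / (5) = -1.880
  q = (12 - (-4)·-1.000) / (5) = 1.600
Change: (-0.880, -1.600) → max |·| = 1.600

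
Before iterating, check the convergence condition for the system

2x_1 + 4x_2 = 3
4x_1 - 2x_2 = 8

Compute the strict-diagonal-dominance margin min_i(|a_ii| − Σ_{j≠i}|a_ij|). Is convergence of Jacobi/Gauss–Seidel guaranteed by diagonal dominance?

-2

row 1: |2| − (4) = -2
row 2: |-2| − (4) = -2
minimum over rows = -2 → not strictly diagonally dominant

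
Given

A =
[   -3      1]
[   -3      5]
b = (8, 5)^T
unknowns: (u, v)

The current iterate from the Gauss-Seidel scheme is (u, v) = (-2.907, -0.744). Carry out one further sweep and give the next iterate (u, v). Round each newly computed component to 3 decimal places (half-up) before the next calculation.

(-2.915, -0.749)

One sweep:
  u = (8 - (1)·-0.744) / (-3) = -2.915
  v = (5 - (-3)·-2.915) / (5) = -0.749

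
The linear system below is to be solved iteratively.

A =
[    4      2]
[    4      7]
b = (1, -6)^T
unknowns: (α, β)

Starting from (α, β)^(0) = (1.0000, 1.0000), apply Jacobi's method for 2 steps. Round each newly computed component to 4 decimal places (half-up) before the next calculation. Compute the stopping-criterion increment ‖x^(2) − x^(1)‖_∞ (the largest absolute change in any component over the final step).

Iteration 1:
  α = (1 - (2)·1.0000) / (4) = -0.2500
  β = (-6 - (4)·1.0000) / (7) = -1.4286
Iteration 2:
  α = (1 - (2)·-1.4286) / (4) = 0.9643
  β = (-6 - (4)·-0.2500) / (7) = -0.7143
Change: (1.2143, 0.7143) → max |·| = 1.2143

1.2143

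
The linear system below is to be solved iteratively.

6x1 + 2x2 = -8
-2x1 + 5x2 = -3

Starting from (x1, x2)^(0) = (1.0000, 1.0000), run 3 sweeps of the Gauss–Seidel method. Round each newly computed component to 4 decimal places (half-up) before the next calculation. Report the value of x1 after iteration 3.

Iteration 1:
  x1 = (-8 - (2)·1.0000) / (6) = -1.6667
  x2 = (-3 - (-2)·-1.6667) / (5) = -1.2667
Iteration 2:
  x1 = (-8 - (2)·-1.2667) / (6) = -0.9111
  x2 = (-3 - (-2)·-0.9111) / (5) = -0.9644
Iteration 3:
  x1 = (-8 - (2)·-0.9644) / (6) = -1.0119
  x2 = (-3 - (-2)·-1.0119) / (5) = -1.0048

-1.0119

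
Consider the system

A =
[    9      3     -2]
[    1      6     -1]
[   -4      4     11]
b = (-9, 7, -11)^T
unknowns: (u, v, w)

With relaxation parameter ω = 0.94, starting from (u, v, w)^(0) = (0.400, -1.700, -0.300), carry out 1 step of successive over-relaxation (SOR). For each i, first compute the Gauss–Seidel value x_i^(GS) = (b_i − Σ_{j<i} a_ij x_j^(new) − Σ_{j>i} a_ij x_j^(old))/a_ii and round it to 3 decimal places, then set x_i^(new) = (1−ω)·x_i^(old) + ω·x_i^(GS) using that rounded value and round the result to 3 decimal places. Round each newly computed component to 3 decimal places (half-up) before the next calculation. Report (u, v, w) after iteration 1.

Iteration 1:
  u: GS value = (-9 - (3)·-1.700 - (-2)·-0.300) / (9) = -0.500;  u ← (1−ω)·0.400 + ω·-0.500 = -0.446
  v: GS value = (7 - (1)·-0.446 - (-1)·-0.300) / (6) = 1.191;  v ← (1−ω)·-1.700 + ω·1.191 = 1.018
  w: GS value = (-11 - (-4)·-0.446 - (4)·1.018) / (11) = -1.532;  w ← (1−ω)·-0.300 + ω·-1.532 = -1.458

(-0.446, 1.018, -1.458)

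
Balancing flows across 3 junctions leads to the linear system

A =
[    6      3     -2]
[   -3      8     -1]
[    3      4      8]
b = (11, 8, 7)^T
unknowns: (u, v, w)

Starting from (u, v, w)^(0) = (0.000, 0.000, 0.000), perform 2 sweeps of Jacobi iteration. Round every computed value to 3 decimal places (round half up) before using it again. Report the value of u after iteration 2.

Iteration 1:
  u = (11 - (3)·0.000 - (-2)·0.000) / (6) = 1.833
  v = (8 - (-3)·0.000 - (-1)·0.000) / (8) = 1.000
  w = (7 - (3)·0.000 - (4)·0.000) / (8) = 0.875
Iteration 2:
  u = (11 - (3)·1.000 - (-2)·0.875) / (6) = 1.625
  v = (8 - (-3)·1.833 - (-1)·0.875) / (8) = 1.797
  w = (7 - (3)·1.833 - (4)·1.000) / (8) = -0.312

1.625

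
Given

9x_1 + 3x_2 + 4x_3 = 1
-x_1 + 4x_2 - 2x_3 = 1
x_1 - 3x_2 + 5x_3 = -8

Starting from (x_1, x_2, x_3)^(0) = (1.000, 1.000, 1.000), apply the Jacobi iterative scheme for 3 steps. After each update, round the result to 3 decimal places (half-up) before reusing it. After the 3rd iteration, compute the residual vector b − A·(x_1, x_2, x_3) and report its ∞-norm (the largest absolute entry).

Iteration 1:
  x_1 = (1 - (3)·1.000 - (4)·1.000) / (9) = -0.667
  x_2 = (1 - (-1)·1.000 - (-2)·1.000) / (4) = 1.000
  x_3 = (-8 - (1)·1.000 - (-3)·1.000) / (5) = -1.200
Iteration 2:
  x_1 = (1 - (3)·1.000 - (4)·-1.200) / (9) = 0.311
  x_2 = (1 - (-1)·-0.667 - (-2)·-1.200) / (4) = -0.517
  x_3 = (-8 - (1)·-0.667 - (-3)·1.000) / (5) = -0.867
Iteration 3:
  x_1 = (1 - (3)·-0.517 - (4)·-0.867) / (9) = 0.669
  x_2 = (1 - (-1)·0.311 - (-2)·-0.867) / (4) = -0.106
  x_3 = (-8 - (1)·0.311 - (-3)·-0.517) / (5) = -1.972
Residual b − A·x = (3.185, -1.851, 0.873); ∞-norm = 3.185

3.185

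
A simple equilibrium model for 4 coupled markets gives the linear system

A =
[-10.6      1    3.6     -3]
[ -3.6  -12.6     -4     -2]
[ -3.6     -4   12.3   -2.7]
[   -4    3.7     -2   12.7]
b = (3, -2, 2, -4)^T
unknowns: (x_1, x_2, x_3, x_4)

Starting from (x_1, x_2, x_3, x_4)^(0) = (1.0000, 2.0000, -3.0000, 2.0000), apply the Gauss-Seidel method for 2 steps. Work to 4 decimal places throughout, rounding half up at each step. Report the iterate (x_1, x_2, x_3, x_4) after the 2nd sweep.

(0.3356, 0.0761, 0.0370, -0.2256)

Iteration 1:
  x_1 = (3 - (1)·2.0000 - (3.6)·-3.0000 - (-3)·2.0000) / (-10.6) = -1.6792
  x_2 = (-2 - (-3.6)·-1.6792 - (-4)·-3.0000 - (-2)·2.0000) / (-12.6) = 1.2734
  x_3 = (2 - (-3.6)·-1.6792 - (-4)·1.2734 - (-2.7)·2.0000) / (12.3) = 0.5243
  x_4 = (-4 - (-4)·-1.6792 - (3.7)·1.2734 - (-2)·0.5243) / (12.7) = -1.1323
Iteration 2:
  x_1 = (3 - (1)·1.2734 - (3.6)·0.5243 - (-3)·-1.1323) / (-10.6) = 0.3356
  x_2 = (-2 - (-3.6)·0.3356 - (-4)·0.5243 - (-2)·-1.1323) / (-12.6) = 0.0761
  x_3 = (2 - (-3.6)·0.3356 - (-4)·0.0761 - (-2.7)·-1.1323) / (12.3) = 0.0370
  x_4 = (-4 - (-4)·0.3356 - (3.7)·0.0761 - (-2)·0.0370) / (12.7) = -0.2256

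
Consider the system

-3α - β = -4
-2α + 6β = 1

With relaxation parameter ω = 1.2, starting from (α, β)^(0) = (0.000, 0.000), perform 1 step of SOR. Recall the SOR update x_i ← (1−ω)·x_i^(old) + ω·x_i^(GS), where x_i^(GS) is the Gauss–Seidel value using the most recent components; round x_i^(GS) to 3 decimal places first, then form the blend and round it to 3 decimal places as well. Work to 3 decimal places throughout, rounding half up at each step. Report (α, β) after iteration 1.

Iteration 1:
  α: GS value = (-4 - (-1)·0.000) / (-3) = 1.333;  α ← (1−ω)·0.000 + ω·1.333 = 1.600
  β: GS value = (1 - (-2)·1.600) / (6) = 0.700;  β ← (1−ω)·0.000 + ω·0.700 = 0.840

(1.600, 0.840)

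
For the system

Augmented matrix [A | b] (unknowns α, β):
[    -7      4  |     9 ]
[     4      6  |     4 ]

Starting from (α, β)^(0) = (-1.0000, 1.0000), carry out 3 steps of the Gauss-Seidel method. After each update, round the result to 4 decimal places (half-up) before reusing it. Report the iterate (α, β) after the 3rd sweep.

(-0.6638, 1.1092)

Iteration 1:
  α = (9 - (4)·1.0000) / (-7) = -0.7143
  β = (4 - (4)·-0.7143) / (6) = 1.1429
Iteration 2:
  α = (9 - (4)·1.1429) / (-7) = -0.6326
  β = (4 - (4)·-0.6326) / (6) = 1.0884
Iteration 3:
  α = (9 - (4)·1.0884) / (-7) = -0.6638
  β = (4 - (4)·-0.6638) / (6) = 1.1092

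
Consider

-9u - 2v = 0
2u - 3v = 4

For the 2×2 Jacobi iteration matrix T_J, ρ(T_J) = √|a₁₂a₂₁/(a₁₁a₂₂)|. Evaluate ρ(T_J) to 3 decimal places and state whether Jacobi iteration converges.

a₁₂a₂₁/(a₁₁a₂₂) = (-2)·(2) / ((-9)·(-3)) = -0.148148
ρ = √|-0.148148| = √0.148148 = 0.385
ρ < 1, so Jacobi converges

0.385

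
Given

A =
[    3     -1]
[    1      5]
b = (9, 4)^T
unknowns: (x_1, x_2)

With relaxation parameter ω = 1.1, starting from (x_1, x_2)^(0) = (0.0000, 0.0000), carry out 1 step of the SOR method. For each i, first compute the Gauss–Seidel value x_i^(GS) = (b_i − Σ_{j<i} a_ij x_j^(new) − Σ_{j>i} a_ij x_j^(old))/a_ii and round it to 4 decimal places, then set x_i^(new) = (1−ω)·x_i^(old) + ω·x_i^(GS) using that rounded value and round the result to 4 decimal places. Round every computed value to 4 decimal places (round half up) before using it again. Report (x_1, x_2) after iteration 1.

(3.3000, 0.1540)

Iteration 1:
  x_1: GS value = (9 - (-1)·0.0000) / (3) = 3.0000;  x_1 ← (1−ω)·0.0000 + ω·3.0000 = 3.3000
  x_2: GS value = (4 - (1)·3.3000) / (5) = 0.1400;  x_2 ← (1−ω)·0.0000 + ω·0.1400 = 0.1540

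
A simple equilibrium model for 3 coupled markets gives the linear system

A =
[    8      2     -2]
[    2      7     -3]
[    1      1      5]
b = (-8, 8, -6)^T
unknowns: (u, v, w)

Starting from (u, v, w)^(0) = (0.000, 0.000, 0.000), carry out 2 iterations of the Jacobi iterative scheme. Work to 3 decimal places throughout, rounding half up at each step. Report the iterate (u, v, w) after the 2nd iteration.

Iteration 1:
  u = (-8 - (2)·0.000 - (-2)·0.000) / (8) = -1.000
  v = (8 - (2)·0.000 - (-3)·0.000) / (7) = 1.143
  w = (-6 - (1)·0.000 - (1)·0.000) / (5) = -1.200
Iteration 2:
  u = (-8 - (2)·1.143 - (-2)·-1.200) / (8) = -1.586
  v = (8 - (2)·-1.000 - (-3)·-1.200) / (7) = 0.914
  w = (-6 - (1)·-1.000 - (1)·1.143) / (5) = -1.229

(-1.586, 0.914, -1.229)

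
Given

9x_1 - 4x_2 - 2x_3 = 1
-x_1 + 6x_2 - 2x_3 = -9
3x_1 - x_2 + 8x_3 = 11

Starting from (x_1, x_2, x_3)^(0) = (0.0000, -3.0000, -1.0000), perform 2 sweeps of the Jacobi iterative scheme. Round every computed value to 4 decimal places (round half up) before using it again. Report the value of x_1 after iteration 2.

-0.4815

Iteration 1:
  x_1 = (1 - (-4)·-3.0000 - (-2)·-1.0000) / (9) = -1.4444
  x_2 = (-9 - (-1)·0.0000 - (-2)·-1.0000) / (6) = -1.8333
  x_3 = (11 - (3)·0.0000 - (-1)·-3.0000) / (8) = 1.0000
Iteration 2:
  x_1 = (1 - (-4)·-1.8333 - (-2)·1.0000) / (9) = -0.4815
  x_2 = (-9 - (-1)·-1.4444 - (-2)·1.0000) / (6) = -1.4074
  x_3 = (11 - (3)·-1.4444 - (-1)·-1.8333) / (8) = 1.6875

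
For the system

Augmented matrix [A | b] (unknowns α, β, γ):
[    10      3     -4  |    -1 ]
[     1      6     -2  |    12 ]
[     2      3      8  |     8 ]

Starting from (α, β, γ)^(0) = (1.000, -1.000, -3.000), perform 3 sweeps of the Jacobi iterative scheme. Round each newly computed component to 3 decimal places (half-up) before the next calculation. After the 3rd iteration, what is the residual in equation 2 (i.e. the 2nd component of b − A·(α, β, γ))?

Iteration 1:
  α = (-1 - (3)·-1.000 - (-4)·-3.000) / (10) = -1.000
  β = (12 - (1)·1.000 - (-2)·-3.000) / (6) = 0.833
  γ = (8 - (2)·1.000 - (3)·-1.000) / (8) = 1.125
Iteration 2:
  α = (-1 - (3)·0.833 - (-4)·1.125) / (10) = 0.100
  β = (12 - (1)·-1.000 - (-2)·1.125) / (6) = 2.542
  γ = (8 - (2)·-1.000 - (3)·0.833) / (8) = 0.938
Iteration 3:
  α = (-1 - (3)·2.542 - (-4)·0.938) / (10) = -0.487
  β = (12 - (1)·0.100 - (-2)·0.938) / (6) = 2.296
  γ = (8 - (2)·0.100 - (3)·2.542) / (8) = 0.022
Residual b − A·x = (-2.930, -1.245, 1.910)

-1.245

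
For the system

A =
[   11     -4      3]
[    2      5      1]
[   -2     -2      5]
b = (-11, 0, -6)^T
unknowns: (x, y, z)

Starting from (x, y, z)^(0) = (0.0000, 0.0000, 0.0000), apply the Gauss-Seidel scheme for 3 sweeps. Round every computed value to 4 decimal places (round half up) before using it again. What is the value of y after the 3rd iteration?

Iteration 1:
  x = (-11 - (-4)·0.0000 - (3)·0.0000) / (11) = -1.0000
  y = (0 - (2)·-1.0000 - (1)·0.0000) / (5) = 0.4000
  z = (-6 - (-2)·-1.0000 - (-2)·0.4000) / (5) = -1.4400
Iteration 2:
  x = (-11 - (-4)·0.4000 - (3)·-1.4400) / (11) = -0.4618
  y = (0 - (2)·-0.4618 - (1)·-1.4400) / (5) = 0.4727
  z = (-6 - (-2)·-0.4618 - (-2)·0.4727) / (5) = -1.1956
Iteration 3:
  x = (-11 - (-4)·0.4727 - (3)·-1.1956) / (11) = -0.5020
  y = (0 - (2)·-0.5020 - (1)·-1.1956) / (5) = 0.4399
  z = (-6 - (-2)·-0.5020 - (-2)·0.4399) / (5) = -1.2248

0.4399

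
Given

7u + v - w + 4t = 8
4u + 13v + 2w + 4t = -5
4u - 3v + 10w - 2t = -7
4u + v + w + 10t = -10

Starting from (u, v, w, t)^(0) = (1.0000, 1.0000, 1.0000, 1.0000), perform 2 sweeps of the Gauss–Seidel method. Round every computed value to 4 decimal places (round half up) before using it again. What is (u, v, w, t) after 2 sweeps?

Iteration 1:
  u = (8 - (1)·1.0000 - (-1)·1.0000 - (4)·1.0000) / (7) = 0.5714
  v = (-5 - (4)·0.5714 - (2)·1.0000 - (4)·1.0000) / (13) = -1.0220
  w = (-7 - (4)·0.5714 - (-3)·-1.0220 - (-2)·1.0000) / (10) = -1.0352
  t = (-10 - (4)·0.5714 - (1)·-1.0220 - (1)·-1.0352) / (10) = -1.0228
Iteration 2:
  u = (8 - (1)·-1.0220 - (-1)·-1.0352 - (4)·-1.0228) / (7) = 1.7254
  v = (-5 - (4)·1.7254 - (2)·-1.0352 - (4)·-1.0228) / (13) = -0.4415
  w = (-7 - (4)·1.7254 - (-3)·-0.4415 - (-2)·-1.0228) / (10) = -1.7272
  t = (-10 - (4)·1.7254 - (1)·-0.4415 - (1)·-1.7272) / (10) = -1.4733

(1.7254, -0.4415, -1.7272, -1.4733)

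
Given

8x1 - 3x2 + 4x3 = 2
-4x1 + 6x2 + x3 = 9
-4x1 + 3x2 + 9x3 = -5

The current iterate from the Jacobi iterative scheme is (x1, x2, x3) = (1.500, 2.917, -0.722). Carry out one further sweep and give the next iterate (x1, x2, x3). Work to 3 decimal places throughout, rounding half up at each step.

(1.705, 2.620, -0.861)

One sweep:
  x1 = (2 - (-3)·2.917 - (4)·-0.722) / (8) = 1.705
  x2 = (9 - (-4)·1.500 - (1)·-0.722) / (6) = 2.620
  x3 = (-5 - (-4)·1.500 - (3)·2.917) / (9) = -0.861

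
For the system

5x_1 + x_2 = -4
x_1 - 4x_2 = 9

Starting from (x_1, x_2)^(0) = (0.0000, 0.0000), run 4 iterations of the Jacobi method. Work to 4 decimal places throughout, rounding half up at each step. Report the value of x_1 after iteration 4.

-0.3325

Iteration 1:
  x_1 = (-4 - (1)·0.0000) / (5) = -0.8000
  x_2 = (9 - (1)·0.0000) / (-4) = -2.2500
Iteration 2:
  x_1 = (-4 - (1)·-2.2500) / (5) = -0.3500
  x_2 = (9 - (1)·-0.8000) / (-4) = -2.4500
Iteration 3:
  x_1 = (-4 - (1)·-2.4500) / (5) = -0.3100
  x_2 = (9 - (1)·-0.3500) / (-4) = -2.3375
Iteration 4:
  x_1 = (-4 - (1)·-2.3375) / (5) = -0.3325
  x_2 = (9 - (1)·-0.3100) / (-4) = -2.3275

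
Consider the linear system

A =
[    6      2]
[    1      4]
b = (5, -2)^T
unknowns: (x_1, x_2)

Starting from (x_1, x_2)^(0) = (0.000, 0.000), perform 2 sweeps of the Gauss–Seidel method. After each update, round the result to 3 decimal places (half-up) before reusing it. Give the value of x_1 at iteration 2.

Iteration 1:
  x_1 = (5 - (2)·0.000) / (6) = 0.833
  x_2 = (-2 - (1)·0.833) / (4) = -0.708
Iteration 2:
  x_1 = (5 - (2)·-0.708) / (6) = 1.069
  x_2 = (-2 - (1)·1.069) / (4) = -0.767

1.069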